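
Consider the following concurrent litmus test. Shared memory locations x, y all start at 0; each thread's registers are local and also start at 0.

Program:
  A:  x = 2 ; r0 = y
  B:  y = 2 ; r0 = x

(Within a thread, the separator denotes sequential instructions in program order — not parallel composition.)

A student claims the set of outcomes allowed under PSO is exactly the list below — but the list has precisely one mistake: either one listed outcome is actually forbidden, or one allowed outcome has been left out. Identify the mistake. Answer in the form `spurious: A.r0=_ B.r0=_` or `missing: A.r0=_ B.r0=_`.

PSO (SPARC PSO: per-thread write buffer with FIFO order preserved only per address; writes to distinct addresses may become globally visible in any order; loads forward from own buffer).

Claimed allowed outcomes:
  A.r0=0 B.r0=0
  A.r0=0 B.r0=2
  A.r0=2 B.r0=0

missing: A.r0=2 B.r0=2

outcome vector order: (A.r0,B.r0)
PSO: 4 outcomes — {0/0; 0/2; 2/0; 2/2}
PSO∖claimed = {2/2}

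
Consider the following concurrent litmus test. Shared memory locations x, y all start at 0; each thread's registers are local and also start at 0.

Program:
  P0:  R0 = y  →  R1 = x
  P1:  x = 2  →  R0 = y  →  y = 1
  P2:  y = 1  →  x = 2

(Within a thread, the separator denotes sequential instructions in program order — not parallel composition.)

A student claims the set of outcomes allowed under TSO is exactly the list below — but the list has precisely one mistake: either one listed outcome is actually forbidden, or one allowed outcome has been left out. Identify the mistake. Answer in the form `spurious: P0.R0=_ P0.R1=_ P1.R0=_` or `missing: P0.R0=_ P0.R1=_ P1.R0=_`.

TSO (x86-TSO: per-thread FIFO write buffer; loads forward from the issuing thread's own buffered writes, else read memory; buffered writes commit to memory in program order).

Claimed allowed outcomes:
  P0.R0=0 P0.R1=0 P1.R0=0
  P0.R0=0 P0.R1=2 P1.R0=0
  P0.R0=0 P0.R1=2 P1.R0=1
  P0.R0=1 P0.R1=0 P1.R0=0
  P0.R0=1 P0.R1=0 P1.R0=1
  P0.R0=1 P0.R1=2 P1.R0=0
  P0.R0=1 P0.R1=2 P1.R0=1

missing: P0.R0=0 P0.R1=0 P1.R0=1

outcome vector order: (P0.R0,P0.R1,P1.R0)
TSO (8): 000, 001, 020, 021, 100, 101, 120, 121
TSO∖claimed = {001}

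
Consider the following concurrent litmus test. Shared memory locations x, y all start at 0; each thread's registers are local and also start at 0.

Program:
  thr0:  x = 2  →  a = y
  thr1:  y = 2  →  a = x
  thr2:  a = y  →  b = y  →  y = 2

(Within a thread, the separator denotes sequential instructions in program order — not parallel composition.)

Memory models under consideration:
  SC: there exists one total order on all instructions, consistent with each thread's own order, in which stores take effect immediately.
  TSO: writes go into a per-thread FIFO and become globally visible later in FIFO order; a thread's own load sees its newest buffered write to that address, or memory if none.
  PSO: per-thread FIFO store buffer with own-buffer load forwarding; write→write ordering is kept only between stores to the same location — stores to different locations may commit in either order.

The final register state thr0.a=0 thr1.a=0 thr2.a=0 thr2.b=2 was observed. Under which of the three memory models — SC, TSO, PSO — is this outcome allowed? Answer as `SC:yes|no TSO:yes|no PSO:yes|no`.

outcome vector order: (thr0.a,thr1.a,thr2.a,thr2.b)
SC (9): (0,2,0,0) (0,2,0,2) (0,2,2,2) (2,0,0,0) (2,0,0,2) (2,0,2,2) (2,2,0,0) (2,2,0,2) (2,2,2,2)
TSO (12): (0,0,0,0) (0,0,0,2) (0,0,2,2) (0,2,0,0) (0,2,0,2) (0,2,2,2) (2,0,0,0) (2,0,0,2) (2,0,2,2) (2,2,0,0) (2,2,0,2) (2,2,2,2)
PSO (12): (0,0,0,0) (0,0,0,2) (0,0,2,2) (0,2,0,0) (0,2,0,2) (0,2,2,2) (2,0,0,0) (2,0,0,2) (2,0,2,2) (2,2,0,0) (2,2,0,2) (2,2,2,2)
target (0,0,0,2) ∈ {TSO,PSO}

SC:no TSO:yes PSO:yes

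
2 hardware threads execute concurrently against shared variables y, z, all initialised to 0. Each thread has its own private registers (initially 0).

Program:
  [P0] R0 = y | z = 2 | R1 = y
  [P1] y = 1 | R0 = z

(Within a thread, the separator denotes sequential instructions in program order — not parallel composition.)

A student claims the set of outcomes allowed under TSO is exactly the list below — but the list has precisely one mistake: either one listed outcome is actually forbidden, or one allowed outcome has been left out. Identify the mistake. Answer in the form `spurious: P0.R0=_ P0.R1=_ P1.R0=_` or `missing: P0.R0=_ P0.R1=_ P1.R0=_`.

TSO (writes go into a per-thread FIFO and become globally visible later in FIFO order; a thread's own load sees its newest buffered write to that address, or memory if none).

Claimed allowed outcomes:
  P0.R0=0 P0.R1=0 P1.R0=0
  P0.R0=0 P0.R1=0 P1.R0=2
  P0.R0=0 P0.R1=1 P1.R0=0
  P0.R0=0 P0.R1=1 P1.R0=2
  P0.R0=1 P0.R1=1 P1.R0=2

missing: P0.R0=1 P0.R1=1 P1.R0=0

outcome vector order: (P0.R0,P0.R1,P1.R0)
TSO (6): (0,0,0), (0,0,2), (0,1,0), (0,1,2), (1,1,0), (1,1,2)
TSO∖claimed = {(1,1,0)}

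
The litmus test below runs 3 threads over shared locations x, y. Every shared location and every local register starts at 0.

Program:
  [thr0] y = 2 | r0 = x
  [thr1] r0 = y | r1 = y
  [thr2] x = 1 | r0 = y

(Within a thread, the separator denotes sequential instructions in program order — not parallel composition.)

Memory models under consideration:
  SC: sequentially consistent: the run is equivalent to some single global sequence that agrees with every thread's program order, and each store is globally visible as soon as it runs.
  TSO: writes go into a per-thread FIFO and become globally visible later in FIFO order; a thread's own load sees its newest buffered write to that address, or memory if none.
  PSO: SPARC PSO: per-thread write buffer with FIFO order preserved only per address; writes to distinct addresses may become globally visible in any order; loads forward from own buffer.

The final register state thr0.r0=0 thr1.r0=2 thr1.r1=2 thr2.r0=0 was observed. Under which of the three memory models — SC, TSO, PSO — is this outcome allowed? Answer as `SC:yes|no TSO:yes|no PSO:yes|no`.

outcome vector order: (thr0.r0,thr1.r0,thr1.r1,thr2.r0)
SC: 9 outcomes — {0002, 0022, 0222, 1000, 1002, 1020, 1022, 1220, 1222}
TSO: 12 outcomes — {0000, 0002, 0020, 0022, 0220, 0222, 1000, 1002, 1020, 1022, 1220, 1222}
PSO: 12 outcomes — {0000, 0002, 0020, 0022, 0220, 0222, 1000, 1002, 1020, 1022, 1220, 1222}
target 0220 ∈ {TSO,PSO}

SC:no TSO:yes PSO:yes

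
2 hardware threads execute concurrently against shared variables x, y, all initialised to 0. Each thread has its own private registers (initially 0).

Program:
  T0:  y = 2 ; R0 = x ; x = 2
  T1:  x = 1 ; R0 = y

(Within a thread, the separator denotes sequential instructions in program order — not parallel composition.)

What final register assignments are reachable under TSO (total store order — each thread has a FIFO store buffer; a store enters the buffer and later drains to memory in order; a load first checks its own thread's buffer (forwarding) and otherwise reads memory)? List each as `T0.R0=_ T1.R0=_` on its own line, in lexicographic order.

outcome vector order: (T0.R0,T1.R0)
|TSO outcomes| = 4

T0.R0=0 T1.R0=0
T0.R0=0 T1.R0=2
T0.R0=1 T1.R0=0
T0.R0=1 T1.R0=2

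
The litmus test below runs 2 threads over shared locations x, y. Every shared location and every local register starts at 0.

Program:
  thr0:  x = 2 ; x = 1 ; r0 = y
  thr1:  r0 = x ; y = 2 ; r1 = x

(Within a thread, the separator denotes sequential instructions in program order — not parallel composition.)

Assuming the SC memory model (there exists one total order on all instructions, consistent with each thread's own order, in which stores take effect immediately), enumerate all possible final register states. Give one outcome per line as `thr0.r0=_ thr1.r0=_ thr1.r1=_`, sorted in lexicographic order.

thr0.r0=0 thr1.r0=0 thr1.r1=1
thr0.r0=0 thr1.r0=1 thr1.r1=1
thr0.r0=0 thr1.r0=2 thr1.r1=1
thr0.r0=2 thr1.r0=0 thr1.r1=0
thr0.r0=2 thr1.r0=0 thr1.r1=1
thr0.r0=2 thr1.r0=0 thr1.r1=2
thr0.r0=2 thr1.r0=1 thr1.r1=1
thr0.r0=2 thr1.r0=2 thr1.r1=1
thr0.r0=2 thr1.r0=2 thr1.r1=2

outcome vector order: (thr0.r0,thr1.r0,thr1.r1)
|SC outcomes| = 9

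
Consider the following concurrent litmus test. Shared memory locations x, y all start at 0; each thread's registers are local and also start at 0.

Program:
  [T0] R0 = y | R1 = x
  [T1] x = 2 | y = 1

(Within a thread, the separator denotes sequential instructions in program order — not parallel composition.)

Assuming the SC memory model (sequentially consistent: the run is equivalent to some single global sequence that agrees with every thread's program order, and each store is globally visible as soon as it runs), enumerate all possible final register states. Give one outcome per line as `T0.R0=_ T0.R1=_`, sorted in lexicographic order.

outcome vector order: (T0.R0,T0.R1)
|SC outcomes| = 3

T0.R0=0 T0.R1=0
T0.R0=0 T0.R1=2
T0.R0=1 T0.R1=2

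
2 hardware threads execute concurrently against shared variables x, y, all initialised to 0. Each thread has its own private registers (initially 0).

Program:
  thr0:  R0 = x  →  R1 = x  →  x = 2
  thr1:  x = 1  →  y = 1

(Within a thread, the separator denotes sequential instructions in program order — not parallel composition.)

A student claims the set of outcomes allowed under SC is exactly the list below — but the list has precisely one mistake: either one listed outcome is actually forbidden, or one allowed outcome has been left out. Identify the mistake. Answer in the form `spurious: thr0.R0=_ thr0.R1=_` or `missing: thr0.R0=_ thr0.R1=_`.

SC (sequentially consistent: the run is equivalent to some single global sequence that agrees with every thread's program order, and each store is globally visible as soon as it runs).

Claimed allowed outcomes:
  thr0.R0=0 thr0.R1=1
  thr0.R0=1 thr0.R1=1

missing: thr0.R0=0 thr0.R1=0

outcome vector order: (thr0.R0,thr0.R1)
SC (3): 0/0; 0/1; 1/1
SC∖claimed = {0/0}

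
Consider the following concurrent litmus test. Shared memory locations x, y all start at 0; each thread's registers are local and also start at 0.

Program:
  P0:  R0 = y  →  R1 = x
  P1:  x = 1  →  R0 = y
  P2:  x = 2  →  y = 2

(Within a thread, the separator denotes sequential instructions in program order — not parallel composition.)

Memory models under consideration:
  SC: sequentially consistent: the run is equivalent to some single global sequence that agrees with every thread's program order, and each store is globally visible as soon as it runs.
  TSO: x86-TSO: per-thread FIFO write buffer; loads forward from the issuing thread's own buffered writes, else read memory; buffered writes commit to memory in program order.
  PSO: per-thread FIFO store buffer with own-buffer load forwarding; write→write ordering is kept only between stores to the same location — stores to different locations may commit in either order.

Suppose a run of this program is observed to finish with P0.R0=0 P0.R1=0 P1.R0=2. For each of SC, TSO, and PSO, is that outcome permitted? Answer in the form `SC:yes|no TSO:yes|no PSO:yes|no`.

outcome vector order: (P0.R0,P0.R1,P1.R0)
under SC → 000, 002, 010, 012, 020, 022, 210, 212, 220, 222
under TSO → 000, 002, 010, 012, 020, 022, 210, 212, 220, 222
under PSO → 000, 002, 010, 012, 020, 022, 200, 202, 210, 212, 220, 222
target 002 ∈ {SC,TSO,PSO}

SC:yes TSO:yes PSO:yes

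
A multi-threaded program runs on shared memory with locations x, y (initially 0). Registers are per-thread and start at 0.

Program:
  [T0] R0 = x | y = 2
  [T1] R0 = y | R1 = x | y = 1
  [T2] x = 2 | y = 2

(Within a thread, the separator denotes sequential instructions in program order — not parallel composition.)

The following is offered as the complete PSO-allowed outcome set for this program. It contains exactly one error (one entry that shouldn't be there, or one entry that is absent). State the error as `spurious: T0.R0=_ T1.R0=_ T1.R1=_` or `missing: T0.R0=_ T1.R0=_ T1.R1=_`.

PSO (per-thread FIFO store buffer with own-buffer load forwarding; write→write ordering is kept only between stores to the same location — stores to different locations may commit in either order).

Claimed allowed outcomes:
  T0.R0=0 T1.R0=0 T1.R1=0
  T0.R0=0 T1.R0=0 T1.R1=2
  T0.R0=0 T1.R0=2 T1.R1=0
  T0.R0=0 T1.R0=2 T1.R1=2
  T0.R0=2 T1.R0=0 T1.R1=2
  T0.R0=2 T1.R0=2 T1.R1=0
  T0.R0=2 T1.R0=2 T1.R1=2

outcome vector order: (T0.R0,T1.R0,T1.R1)
[PSO] allowed = {<0 0 0>; <0 0 2>; <0 2 0>; <0 2 2>; <2 0 0>; <2 0 2>; <2 2 0>; <2 2 2>}
PSO∖claimed = {<2 0 0>}

missing: T0.R0=2 T1.R0=0 T1.R1=0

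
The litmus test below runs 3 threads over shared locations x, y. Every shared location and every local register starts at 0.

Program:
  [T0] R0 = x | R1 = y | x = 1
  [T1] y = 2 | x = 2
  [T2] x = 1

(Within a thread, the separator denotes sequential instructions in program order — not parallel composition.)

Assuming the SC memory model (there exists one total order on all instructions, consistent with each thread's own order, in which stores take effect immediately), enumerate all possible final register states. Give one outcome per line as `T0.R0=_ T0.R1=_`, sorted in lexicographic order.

T0.R0=0 T0.R1=0
T0.R0=0 T0.R1=2
T0.R0=1 T0.R1=0
T0.R0=1 T0.R1=2
T0.R0=2 T0.R1=2

outcome vector order: (T0.R0,T0.R1)
|SC outcomes| = 5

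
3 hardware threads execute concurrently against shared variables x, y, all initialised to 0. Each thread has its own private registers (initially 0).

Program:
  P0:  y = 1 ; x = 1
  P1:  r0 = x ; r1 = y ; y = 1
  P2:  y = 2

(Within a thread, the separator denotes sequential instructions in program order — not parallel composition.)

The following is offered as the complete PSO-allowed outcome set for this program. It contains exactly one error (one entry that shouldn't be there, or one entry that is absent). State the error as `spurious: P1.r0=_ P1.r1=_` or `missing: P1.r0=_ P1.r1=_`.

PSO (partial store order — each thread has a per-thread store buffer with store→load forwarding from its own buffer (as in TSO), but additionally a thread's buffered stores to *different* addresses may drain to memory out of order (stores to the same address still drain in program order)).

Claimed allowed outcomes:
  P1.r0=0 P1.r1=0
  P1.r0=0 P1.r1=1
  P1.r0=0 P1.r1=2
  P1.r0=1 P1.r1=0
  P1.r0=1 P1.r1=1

missing: P1.r0=1 P1.r1=2

outcome vector order: (P1.r0,P1.r1)
[PSO] allowed = {(0,0) (0,1) (0,2) (1,0) (1,1) (1,2)}
PSO∖claimed = {(1,2)}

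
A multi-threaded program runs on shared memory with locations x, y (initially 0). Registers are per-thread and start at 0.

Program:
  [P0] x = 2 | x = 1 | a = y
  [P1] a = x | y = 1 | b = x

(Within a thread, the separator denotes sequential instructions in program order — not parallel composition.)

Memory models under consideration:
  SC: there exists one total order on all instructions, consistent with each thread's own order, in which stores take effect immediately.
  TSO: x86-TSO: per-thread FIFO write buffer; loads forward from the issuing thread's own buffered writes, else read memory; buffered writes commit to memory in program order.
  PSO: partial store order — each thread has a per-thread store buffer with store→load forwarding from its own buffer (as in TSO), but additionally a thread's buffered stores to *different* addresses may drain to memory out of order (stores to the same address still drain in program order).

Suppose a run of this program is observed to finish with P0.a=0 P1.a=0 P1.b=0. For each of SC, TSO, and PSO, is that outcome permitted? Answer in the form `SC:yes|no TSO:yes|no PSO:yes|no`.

outcome vector order: (P0.a,P1.a,P1.b)
[SC] allowed = {0/0/1 0/1/1 0/2/1 1/0/0 1/0/1 1/0/2 1/1/1 1/2/1 1/2/2}
[TSO] allowed = {0/0/0 0/0/1 0/0/2 0/1/1 0/2/1 0/2/2 1/0/0 1/0/1 1/0/2 1/1/1 1/2/1 1/2/2}
[PSO] allowed = {0/0/0 0/0/1 0/0/2 0/1/1 0/2/1 0/2/2 1/0/0 1/0/1 1/0/2 1/1/1 1/2/1 1/2/2}
target 0/0/0 ∈ {TSO,PSO}

SC:no TSO:yes PSO:yes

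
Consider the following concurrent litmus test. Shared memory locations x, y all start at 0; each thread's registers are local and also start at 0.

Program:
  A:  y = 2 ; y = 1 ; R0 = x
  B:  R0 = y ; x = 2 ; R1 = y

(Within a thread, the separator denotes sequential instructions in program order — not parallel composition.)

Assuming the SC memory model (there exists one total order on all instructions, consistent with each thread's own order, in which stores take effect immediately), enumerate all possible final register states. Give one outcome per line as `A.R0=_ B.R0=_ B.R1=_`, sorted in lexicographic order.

A.R0=0 B.R0=0 B.R1=1
A.R0=0 B.R0=1 B.R1=1
A.R0=0 B.R0=2 B.R1=1
A.R0=2 B.R0=0 B.R1=0
A.R0=2 B.R0=0 B.R1=1
A.R0=2 B.R0=0 B.R1=2
A.R0=2 B.R0=1 B.R1=1
A.R0=2 B.R0=2 B.R1=1
A.R0=2 B.R0=2 B.R1=2

outcome vector order: (A.R0,B.R0,B.R1)
|SC outcomes| = 9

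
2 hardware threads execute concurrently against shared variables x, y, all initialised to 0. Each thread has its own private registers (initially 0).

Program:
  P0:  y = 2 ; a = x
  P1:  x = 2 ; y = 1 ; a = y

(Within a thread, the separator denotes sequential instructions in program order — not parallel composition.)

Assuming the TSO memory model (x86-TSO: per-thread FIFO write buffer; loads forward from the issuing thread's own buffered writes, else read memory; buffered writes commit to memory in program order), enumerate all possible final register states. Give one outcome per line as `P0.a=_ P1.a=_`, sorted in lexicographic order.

outcome vector order: (P0.a,P1.a)
|TSO outcomes| = 4

P0.a=0 P1.a=1
P0.a=0 P1.a=2
P0.a=2 P1.a=1
P0.a=2 P1.a=2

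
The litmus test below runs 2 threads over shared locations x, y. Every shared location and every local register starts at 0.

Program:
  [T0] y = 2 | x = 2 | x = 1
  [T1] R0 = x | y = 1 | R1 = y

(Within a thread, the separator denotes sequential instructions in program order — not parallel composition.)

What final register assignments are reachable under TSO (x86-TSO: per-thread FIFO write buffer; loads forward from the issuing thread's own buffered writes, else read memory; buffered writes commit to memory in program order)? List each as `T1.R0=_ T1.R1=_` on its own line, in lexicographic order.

T1.R0=0 T1.R1=1
T1.R0=0 T1.R1=2
T1.R0=1 T1.R1=1
T1.R0=2 T1.R1=1

outcome vector order: (T1.R0,T1.R1)
|TSO outcomes| = 4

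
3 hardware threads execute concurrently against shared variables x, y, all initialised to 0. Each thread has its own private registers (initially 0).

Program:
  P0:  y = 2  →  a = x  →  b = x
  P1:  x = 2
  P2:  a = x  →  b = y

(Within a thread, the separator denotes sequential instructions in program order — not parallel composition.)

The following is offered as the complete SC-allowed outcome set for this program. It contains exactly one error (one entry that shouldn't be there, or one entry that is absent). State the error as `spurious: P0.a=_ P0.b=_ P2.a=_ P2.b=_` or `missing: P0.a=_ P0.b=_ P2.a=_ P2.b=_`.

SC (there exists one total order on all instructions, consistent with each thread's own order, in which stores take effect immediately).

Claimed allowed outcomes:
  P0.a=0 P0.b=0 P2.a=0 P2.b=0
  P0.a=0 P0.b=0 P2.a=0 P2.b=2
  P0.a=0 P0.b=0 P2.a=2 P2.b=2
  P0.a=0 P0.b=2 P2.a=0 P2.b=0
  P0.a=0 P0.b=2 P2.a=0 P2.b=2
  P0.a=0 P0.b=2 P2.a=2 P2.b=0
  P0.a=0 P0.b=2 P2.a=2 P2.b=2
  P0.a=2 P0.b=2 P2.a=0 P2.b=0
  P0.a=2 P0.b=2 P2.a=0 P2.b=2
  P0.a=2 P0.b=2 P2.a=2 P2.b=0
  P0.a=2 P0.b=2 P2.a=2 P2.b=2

outcome vector order: (P0.a,P0.b,P2.a,P2.b)
SC: 10 outcomes — {(0,0,0,0), (0,0,0,2), (0,0,2,2), (0,2,0,0), (0,2,0,2), (0,2,2,2), (2,2,0,0), (2,2,0,2), (2,2,2,0), (2,2,2,2)}
claimed∖SC = {(0,2,2,0)}

spurious: P0.a=0 P0.b=2 P2.a=2 P2.b=0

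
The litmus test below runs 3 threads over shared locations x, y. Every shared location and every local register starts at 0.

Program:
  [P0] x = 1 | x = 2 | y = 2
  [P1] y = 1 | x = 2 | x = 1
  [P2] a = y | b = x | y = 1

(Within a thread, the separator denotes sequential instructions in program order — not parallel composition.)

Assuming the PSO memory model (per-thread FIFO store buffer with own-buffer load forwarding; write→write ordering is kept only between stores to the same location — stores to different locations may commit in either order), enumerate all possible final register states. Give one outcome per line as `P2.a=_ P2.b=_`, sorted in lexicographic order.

P2.a=0 P2.b=0
P2.a=0 P2.b=1
P2.a=0 P2.b=2
P2.a=1 P2.b=0
P2.a=1 P2.b=1
P2.a=1 P2.b=2
P2.a=2 P2.b=0
P2.a=2 P2.b=1
P2.a=2 P2.b=2

outcome vector order: (P2.a,P2.b)
|PSO outcomes| = 9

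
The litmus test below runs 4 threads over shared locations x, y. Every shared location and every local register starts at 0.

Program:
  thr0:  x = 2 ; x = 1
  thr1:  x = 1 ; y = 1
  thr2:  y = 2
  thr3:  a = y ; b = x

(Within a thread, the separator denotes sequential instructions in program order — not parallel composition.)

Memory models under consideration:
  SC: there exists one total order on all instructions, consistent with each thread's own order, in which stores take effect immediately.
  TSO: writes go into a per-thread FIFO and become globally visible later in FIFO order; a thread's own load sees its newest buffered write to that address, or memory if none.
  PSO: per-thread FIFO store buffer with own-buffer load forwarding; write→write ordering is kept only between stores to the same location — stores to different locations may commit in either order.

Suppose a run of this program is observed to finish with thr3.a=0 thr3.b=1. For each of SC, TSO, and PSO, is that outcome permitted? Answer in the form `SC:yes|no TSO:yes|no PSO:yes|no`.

outcome vector order: (thr3.a,thr3.b)
under SC → (0,0), (0,1), (0,2), (1,1), (1,2), (2,0), (2,1), (2,2)
under TSO → (0,0), (0,1), (0,2), (1,1), (1,2), (2,0), (2,1), (2,2)
under PSO → (0,0), (0,1), (0,2), (1,0), (1,1), (1,2), (2,0), (2,1), (2,2)
target (0,1) ∈ {SC,TSO,PSO}

SC:yes TSO:yes PSO:yes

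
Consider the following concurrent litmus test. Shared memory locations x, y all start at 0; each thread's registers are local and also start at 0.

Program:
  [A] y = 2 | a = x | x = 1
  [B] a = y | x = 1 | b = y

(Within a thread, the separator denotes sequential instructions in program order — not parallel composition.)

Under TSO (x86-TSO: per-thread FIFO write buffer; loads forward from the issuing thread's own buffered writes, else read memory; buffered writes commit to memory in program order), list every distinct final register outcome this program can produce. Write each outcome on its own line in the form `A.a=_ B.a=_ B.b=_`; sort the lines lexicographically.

A.a=0 B.a=0 B.b=0
A.a=0 B.a=0 B.b=2
A.a=0 B.a=2 B.b=2
A.a=1 B.a=0 B.b=0
A.a=1 B.a=0 B.b=2
A.a=1 B.a=2 B.b=2

outcome vector order: (A.a,B.a,B.b)
|TSO outcomes| = 6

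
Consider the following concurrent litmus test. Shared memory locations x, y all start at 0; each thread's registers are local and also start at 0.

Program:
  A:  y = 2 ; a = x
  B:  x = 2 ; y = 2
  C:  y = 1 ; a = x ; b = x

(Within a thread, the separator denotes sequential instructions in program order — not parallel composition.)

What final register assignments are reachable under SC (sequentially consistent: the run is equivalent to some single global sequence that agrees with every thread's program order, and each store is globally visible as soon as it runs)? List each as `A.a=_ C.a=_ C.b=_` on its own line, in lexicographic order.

outcome vector order: (A.a,C.a,C.b)
|SC outcomes| = 6

A.a=0 C.a=0 C.b=0
A.a=0 C.a=0 C.b=2
A.a=0 C.a=2 C.b=2
A.a=2 C.a=0 C.b=0
A.a=2 C.a=0 C.b=2
A.a=2 C.a=2 C.b=2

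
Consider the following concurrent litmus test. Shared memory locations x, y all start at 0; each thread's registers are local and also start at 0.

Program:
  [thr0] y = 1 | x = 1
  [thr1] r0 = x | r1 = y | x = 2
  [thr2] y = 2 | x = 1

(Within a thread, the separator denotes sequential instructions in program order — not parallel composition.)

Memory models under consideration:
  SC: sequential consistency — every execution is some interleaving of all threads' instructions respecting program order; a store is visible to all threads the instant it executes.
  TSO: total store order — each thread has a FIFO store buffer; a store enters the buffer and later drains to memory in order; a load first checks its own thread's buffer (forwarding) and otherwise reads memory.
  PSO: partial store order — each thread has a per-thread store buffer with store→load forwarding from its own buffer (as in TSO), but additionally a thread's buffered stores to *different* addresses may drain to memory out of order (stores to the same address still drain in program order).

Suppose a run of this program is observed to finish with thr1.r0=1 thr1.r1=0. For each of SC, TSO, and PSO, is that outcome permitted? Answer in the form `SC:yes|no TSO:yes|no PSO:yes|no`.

SC:no TSO:no PSO:yes

outcome vector order: (thr1.r0,thr1.r1)
[SC] allowed = {(0,0) (0,1) (0,2) (1,1) (1,2)}
[TSO] allowed = {(0,0) (0,1) (0,2) (1,1) (1,2)}
[PSO] allowed = {(0,0) (0,1) (0,2) (1,0) (1,1) (1,2)}
target (1,0) ∈ {PSO}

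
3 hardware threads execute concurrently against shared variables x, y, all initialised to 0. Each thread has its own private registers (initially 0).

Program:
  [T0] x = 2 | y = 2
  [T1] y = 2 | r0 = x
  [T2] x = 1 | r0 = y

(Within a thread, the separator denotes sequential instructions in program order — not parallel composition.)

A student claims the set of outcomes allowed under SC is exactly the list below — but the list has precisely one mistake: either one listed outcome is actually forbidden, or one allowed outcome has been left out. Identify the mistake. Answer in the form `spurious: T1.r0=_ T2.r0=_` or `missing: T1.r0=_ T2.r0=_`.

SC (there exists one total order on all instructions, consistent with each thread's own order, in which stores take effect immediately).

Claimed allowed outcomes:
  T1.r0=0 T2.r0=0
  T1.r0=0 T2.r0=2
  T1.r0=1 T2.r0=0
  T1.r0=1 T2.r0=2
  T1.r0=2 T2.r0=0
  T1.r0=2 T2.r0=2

spurious: T1.r0=0 T2.r0=0

outcome vector order: (T1.r0,T2.r0)
SC: 5 outcomes — {02; 10; 12; 20; 22}
claimed∖SC = {00}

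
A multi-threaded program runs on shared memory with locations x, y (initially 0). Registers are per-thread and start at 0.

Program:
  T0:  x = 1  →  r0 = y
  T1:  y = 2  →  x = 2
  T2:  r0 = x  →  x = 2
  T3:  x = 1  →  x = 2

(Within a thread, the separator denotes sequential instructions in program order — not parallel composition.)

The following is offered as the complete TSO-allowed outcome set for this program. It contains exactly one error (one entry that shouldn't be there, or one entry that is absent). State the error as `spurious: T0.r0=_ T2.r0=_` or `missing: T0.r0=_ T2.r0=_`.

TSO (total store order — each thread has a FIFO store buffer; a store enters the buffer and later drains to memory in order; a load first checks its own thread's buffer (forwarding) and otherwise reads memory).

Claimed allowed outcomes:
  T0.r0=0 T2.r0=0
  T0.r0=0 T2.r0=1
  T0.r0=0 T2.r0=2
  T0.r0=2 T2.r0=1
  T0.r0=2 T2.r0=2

missing: T0.r0=2 T2.r0=0

outcome vector order: (T0.r0,T2.r0)
under TSO → <0 0>; <0 1>; <0 2>; <2 0>; <2 1>; <2 2>
TSO∖claimed = {<2 0>}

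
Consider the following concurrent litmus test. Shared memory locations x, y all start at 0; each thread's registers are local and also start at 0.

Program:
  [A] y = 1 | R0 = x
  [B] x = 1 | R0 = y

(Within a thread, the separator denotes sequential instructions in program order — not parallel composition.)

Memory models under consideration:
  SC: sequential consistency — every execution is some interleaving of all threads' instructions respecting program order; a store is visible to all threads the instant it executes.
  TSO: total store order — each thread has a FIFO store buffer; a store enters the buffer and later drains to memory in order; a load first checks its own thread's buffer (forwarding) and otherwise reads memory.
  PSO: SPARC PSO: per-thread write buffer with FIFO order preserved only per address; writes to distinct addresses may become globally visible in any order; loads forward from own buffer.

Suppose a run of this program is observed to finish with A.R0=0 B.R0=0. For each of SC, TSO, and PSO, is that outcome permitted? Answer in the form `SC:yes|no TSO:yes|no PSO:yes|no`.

SC:no TSO:yes PSO:yes

outcome vector order: (A.R0,B.R0)
[SC] allowed = {<0 1>, <1 0>, <1 1>}
[TSO] allowed = {<0 0>, <0 1>, <1 0>, <1 1>}
[PSO] allowed = {<0 0>, <0 1>, <1 0>, <1 1>}
target <0 0> ∈ {TSO,PSO}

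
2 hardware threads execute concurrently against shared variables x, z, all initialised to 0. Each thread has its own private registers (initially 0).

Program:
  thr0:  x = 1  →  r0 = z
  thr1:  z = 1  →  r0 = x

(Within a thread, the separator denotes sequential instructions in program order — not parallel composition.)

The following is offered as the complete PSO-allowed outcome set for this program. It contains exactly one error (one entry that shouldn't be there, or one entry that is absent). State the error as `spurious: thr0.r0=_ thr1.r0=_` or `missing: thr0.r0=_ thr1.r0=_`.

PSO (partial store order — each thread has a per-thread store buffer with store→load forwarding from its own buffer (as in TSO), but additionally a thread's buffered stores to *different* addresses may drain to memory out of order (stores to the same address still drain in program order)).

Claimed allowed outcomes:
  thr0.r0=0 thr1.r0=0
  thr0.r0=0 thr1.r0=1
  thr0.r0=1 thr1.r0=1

outcome vector order: (thr0.r0,thr1.r0)
[PSO] allowed = {(0,0); (0,1); (1,0); (1,1)}
PSO∖claimed = {(1,0)}

missing: thr0.r0=1 thr1.r0=0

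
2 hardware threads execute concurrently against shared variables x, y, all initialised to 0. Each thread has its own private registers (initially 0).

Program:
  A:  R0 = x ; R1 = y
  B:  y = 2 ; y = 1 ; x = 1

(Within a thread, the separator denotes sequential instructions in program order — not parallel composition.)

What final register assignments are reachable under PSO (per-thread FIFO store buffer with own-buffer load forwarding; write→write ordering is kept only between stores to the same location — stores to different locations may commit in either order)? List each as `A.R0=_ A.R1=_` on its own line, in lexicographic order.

outcome vector order: (A.R0,A.R1)
|PSO outcomes| = 6

A.R0=0 A.R1=0
A.R0=0 A.R1=1
A.R0=0 A.R1=2
A.R0=1 A.R1=0
A.R0=1 A.R1=1
A.R0=1 A.R1=2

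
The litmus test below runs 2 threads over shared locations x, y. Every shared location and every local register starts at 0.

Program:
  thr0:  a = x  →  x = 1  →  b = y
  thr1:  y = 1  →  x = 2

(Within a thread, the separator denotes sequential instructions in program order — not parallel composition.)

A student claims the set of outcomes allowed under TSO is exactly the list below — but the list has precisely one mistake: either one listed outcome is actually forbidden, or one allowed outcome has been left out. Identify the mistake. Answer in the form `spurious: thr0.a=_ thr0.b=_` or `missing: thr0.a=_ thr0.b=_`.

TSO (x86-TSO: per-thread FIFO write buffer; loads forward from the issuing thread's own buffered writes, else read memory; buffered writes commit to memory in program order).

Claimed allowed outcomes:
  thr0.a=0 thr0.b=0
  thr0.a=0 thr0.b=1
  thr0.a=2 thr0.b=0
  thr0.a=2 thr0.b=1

outcome vector order: (thr0.a,thr0.b)
[TSO] allowed = {0/0, 0/1, 2/1}
claimed∖TSO = {2/0}

spurious: thr0.a=2 thr0.b=0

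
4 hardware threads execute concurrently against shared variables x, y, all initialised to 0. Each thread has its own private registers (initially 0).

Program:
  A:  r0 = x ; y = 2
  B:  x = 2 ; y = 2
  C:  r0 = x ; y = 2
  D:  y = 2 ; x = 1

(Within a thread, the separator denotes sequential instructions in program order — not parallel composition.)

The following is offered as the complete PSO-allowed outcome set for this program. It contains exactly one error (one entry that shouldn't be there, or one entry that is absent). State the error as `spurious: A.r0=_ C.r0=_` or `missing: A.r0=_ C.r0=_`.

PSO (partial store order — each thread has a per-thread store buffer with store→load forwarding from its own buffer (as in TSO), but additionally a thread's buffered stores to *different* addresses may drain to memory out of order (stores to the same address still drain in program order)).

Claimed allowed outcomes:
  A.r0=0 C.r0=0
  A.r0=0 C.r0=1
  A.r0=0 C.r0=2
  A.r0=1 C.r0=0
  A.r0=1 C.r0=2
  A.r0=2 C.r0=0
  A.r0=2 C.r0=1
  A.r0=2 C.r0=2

outcome vector order: (A.r0,C.r0)
[PSO] allowed = {00; 01; 02; 10; 11; 12; 20; 21; 22}
PSO∖claimed = {11}

missing: A.r0=1 C.r0=1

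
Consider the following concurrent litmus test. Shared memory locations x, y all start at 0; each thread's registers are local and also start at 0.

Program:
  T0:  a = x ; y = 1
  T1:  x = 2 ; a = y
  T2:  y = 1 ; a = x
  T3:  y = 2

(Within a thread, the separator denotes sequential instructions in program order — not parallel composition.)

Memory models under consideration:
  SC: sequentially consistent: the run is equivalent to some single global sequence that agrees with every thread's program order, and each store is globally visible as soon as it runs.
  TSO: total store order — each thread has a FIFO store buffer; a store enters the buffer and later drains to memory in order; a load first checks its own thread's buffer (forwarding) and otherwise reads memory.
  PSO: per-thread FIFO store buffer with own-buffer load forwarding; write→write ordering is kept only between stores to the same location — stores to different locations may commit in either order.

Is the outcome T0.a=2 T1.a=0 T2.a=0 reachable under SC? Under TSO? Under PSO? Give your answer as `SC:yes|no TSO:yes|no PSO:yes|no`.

SC:no TSO:yes PSO:yes

outcome vector order: (T0.a,T1.a,T2.a)
under SC → 002, 010, 012, 020, 022, 202, 210, 212, 220, 222
under TSO → 000, 002, 010, 012, 020, 022, 200, 202, 210, 212, 220, 222
under PSO → 000, 002, 010, 012, 020, 022, 200, 202, 210, 212, 220, 222
target 200 ∈ {TSO,PSO}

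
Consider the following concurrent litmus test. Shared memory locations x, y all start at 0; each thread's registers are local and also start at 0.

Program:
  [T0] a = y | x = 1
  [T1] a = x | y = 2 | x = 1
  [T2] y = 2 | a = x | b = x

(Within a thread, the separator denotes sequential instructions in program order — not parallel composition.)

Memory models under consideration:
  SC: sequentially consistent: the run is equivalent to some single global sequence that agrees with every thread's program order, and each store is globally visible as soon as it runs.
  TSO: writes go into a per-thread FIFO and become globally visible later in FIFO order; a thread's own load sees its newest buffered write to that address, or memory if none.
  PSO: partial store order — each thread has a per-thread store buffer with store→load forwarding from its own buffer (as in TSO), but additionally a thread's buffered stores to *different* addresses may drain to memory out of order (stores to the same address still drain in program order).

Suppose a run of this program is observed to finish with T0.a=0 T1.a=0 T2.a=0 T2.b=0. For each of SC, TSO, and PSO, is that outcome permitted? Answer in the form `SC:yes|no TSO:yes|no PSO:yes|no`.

outcome vector order: (T0.a,T1.a,T2.a,T2.b)
under SC → 0000, 0001, 0011, 0100, 0101, 0111, 2000, 2001, 2011, 2100, 2101, 2111
under TSO → 0000, 0001, 0011, 0100, 0101, 0111, 2000, 2001, 2011, 2100, 2101, 2111
under PSO → 0000, 0001, 0011, 0100, 0101, 0111, 2000, 2001, 2011, 2100, 2101, 2111
target 0000 ∈ {SC,TSO,PSO}

SC:yes TSO:yes PSO:yes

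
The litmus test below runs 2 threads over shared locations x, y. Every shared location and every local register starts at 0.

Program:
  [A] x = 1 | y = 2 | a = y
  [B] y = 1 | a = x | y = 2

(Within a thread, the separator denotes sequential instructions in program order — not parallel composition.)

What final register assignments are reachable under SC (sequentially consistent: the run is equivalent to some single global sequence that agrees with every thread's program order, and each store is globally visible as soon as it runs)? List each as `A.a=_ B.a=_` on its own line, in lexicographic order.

outcome vector order: (A.a,B.a)
|SC outcomes| = 3

A.a=1 B.a=1
A.a=2 B.a=0
A.a=2 B.a=1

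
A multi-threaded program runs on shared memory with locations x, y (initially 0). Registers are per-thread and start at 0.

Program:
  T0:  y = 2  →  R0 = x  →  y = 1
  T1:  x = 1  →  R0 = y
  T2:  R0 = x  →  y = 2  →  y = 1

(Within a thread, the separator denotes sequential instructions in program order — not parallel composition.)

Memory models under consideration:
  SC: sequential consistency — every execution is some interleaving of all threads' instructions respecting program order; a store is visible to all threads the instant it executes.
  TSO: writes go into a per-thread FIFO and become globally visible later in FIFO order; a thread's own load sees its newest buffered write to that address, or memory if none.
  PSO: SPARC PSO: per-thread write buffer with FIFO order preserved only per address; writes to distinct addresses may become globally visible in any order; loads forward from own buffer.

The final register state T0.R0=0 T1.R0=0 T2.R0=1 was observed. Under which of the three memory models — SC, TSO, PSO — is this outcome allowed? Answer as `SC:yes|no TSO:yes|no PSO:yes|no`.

outcome vector order: (T0.R0,T1.R0,T2.R0)
under SC → (0,1,0) (0,1,1) (0,2,0) (0,2,1) (1,0,0) (1,0,1) (1,1,0) (1,1,1) (1,2,0) (1,2,1)
under TSO → (0,0,0) (0,0,1) (0,1,0) (0,1,1) (0,2,0) (0,2,1) (1,0,0) (1,0,1) (1,1,0) (1,1,1) (1,2,0) (1,2,1)
under PSO → (0,0,0) (0,0,1) (0,1,0) (0,1,1) (0,2,0) (0,2,1) (1,0,0) (1,0,1) (1,1,0) (1,1,1) (1,2,0) (1,2,1)
target (0,0,1) ∈ {TSO,PSO}

SC:no TSO:yes PSO:yes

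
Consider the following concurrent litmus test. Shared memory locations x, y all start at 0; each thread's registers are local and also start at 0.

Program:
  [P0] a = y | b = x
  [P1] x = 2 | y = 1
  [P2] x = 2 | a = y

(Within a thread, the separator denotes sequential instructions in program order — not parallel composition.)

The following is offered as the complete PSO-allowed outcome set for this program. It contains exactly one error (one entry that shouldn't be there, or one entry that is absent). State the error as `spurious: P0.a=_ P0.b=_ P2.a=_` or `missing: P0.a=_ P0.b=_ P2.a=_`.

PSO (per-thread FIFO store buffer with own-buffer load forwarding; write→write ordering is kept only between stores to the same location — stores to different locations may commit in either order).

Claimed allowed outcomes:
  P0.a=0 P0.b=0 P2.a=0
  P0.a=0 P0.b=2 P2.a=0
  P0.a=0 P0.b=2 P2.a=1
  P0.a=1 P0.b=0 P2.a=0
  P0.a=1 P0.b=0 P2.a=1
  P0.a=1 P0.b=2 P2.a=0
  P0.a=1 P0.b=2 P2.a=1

outcome vector order: (P0.a,P0.b,P2.a)
under PSO → 0/0/0 0/0/1 0/2/0 0/2/1 1/0/0 1/0/1 1/2/0 1/2/1
PSO∖claimed = {0/0/1}

missing: P0.a=0 P0.b=0 P2.a=1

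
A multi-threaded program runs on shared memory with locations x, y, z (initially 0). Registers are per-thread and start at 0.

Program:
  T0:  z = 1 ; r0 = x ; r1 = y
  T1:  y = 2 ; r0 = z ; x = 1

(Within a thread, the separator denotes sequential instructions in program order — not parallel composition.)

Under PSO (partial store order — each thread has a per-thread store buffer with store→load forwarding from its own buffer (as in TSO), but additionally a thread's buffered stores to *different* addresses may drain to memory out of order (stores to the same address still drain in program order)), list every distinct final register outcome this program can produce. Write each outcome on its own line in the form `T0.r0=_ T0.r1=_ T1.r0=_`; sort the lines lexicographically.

outcome vector order: (T0.r0,T0.r1,T1.r0)
|PSO outcomes| = 8

T0.r0=0 T0.r1=0 T1.r0=0
T0.r0=0 T0.r1=0 T1.r0=1
T0.r0=0 T0.r1=2 T1.r0=0
T0.r0=0 T0.r1=2 T1.r0=1
T0.r0=1 T0.r1=0 T1.r0=0
T0.r0=1 T0.r1=0 T1.r0=1
T0.r0=1 T0.r1=2 T1.r0=0
T0.r0=1 T0.r1=2 T1.r0=1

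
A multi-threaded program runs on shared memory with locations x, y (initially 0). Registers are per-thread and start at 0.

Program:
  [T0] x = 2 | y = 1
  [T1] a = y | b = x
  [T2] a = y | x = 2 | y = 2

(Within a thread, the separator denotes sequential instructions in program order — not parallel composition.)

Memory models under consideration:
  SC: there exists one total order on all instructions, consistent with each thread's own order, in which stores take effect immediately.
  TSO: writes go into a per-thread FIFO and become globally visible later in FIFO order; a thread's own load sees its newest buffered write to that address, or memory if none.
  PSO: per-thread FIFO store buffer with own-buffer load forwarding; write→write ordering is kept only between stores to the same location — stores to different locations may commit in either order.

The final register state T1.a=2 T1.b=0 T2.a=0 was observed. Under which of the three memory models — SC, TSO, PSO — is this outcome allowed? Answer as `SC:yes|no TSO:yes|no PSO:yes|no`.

outcome vector order: (T1.a,T1.b,T2.a)
SC (8): <0 0 0>, <0 0 1>, <0 2 0>, <0 2 1>, <1 2 0>, <1 2 1>, <2 2 0>, <2 2 1>
TSO (8): <0 0 0>, <0 0 1>, <0 2 0>, <0 2 1>, <1 2 0>, <1 2 1>, <2 2 0>, <2 2 1>
PSO (12): <0 0 0>, <0 0 1>, <0 2 0>, <0 2 1>, <1 0 0>, <1 0 1>, <1 2 0>, <1 2 1>, <2 0 0>, <2 0 1>, <2 2 0>, <2 2 1>
target <2 0 0> ∈ {PSO}

SC:no TSO:no PSO:yes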